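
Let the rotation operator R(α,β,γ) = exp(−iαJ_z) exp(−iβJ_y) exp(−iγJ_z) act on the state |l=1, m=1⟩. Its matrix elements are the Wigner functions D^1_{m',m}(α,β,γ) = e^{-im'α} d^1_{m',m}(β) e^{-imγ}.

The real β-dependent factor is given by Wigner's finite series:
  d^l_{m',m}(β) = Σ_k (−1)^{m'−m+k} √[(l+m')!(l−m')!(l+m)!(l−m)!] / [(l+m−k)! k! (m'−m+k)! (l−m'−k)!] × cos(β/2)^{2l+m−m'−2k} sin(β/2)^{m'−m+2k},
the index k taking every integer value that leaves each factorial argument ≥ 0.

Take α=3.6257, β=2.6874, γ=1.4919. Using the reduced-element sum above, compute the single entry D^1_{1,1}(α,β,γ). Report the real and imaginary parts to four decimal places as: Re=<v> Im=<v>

First d^1_{1,1}(β=2.6874), then the phase factors e^{-i(1)α} and e^{-i(1)γ}:
With c≡cos(β/2)=0.225149 and s≡sin(β/2)=0.974324, N=[2·1·2·1]^{1/2}=2.000000
The bounds max(0,m−m')=0 and min(l+m,l−m')=0 give 1 term
  k=0: (−1)^0·2.0000/(2)·0.2251^2·0.9743^0 = +0.050692
d^1_{1,1}(2.6874) = +0.050692
Phases: e^{-i·(1)·3.6257}=-0.885091+0.465418i, e^{-i·(1)·1.4919}=+0.078815-0.996889i ⇒ D=+0.019984+0.046587i

Re=0.0200 Im=0.0466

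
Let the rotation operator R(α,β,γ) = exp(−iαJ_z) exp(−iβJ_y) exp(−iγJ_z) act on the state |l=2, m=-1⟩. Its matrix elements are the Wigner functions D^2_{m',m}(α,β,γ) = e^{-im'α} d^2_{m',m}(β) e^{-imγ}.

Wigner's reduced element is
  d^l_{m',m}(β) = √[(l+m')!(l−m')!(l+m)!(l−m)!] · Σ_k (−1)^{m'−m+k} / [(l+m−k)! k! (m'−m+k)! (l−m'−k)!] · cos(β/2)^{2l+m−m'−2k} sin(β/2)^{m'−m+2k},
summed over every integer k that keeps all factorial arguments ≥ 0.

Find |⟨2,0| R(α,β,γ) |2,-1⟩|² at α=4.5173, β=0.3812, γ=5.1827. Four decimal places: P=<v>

P=0.1789

First d^2_{0,-1}(β=0.3812), then the phase factors e^{-i(0)α} and e^{-i(-1)γ}:
With c≡cos(β/2)=0.981891 and s≡sin(β/2)=0.189448, N=[2·2·1·6]^{1/2}=4.898979
The bounds max(0,m−m')=0 and min(l+m,l−m')=1 give 2 terms
  k=0: (−1)^1·4.8990/(2)·0.9819^3·0.1894^1 = -0.439294
  k=1: (−1)^2·4.8990/(2)·0.9819^1·0.1894^3 = +0.016353
d^2_{0,-1}(0.3812) = -0.439294 +0.016353 = -0.422941
|D^2_{0,-1}|² = |d^2_{0,-1}(β)|² = (-0.422941)² = 0.178879 (the z-rotation phases have unit modulus)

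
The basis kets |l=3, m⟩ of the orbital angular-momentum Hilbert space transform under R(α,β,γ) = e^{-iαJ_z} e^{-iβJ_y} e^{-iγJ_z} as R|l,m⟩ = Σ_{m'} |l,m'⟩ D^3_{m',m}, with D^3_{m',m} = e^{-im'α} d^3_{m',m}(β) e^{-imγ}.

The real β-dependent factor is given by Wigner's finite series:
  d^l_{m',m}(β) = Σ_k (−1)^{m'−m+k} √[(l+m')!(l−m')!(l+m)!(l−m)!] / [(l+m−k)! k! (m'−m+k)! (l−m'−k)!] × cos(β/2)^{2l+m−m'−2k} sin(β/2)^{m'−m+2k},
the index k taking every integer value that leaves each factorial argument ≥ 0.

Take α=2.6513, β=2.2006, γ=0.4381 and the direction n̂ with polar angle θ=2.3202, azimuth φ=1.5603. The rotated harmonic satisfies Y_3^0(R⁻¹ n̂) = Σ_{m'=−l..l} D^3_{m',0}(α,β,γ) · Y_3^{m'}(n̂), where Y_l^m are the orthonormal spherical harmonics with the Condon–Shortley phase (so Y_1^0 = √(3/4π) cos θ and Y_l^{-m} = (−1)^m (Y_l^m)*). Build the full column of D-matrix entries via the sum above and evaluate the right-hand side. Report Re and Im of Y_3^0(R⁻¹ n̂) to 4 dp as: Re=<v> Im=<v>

Re=-0.1828 Im=0.0000

Need the full column D^3_{m',0} for m'=−3..3 at α=2.6513, β=2.2006, γ=0.4381.
cos(β/2)=0.453329, sin(β/2)=0.891343
d^3_{-3,0}: single k=3 term ⇒ +0.295046;  D = -0.029431+0.293575i
d^3_{-2,0}: k∈[2..3] ⇒ +0.183782 -0.710505 = -0.526723;  D = -0.293141+0.437614i
d^3_{-1,0}: k∈[1..3] ⇒ +0.059116 -0.685625 +0.883546 = +0.257036;  D = -0.226756+0.121034i
d^3_{0,0}: k∈[0..3] ⇒ +0.008679 -0.301985 +1.167479 -0.501499 = +0.372674;  D = +0.372674+0.000000i
d^3_{1,0}: k∈[0..2] ⇒ -0.059116 +0.685625 -0.883546 = -0.257036;  D = +0.226756+0.121034i
d^3_{2,0}: k∈[0..1] ⇒ +0.183782 -0.710505 = -0.526723;  D = -0.293141-0.437614i
d^3_{3,0}: single k=0 term ⇒ -0.295046;  D = +0.029431+0.293575i
Y_3^{m'}(θ=2.3202,φ=1.5603) and Σ D·Y over m':
  (-0.0294+0.2936i)·(-0.0052+0.1636i)  (-0.2931+0.4376i)·(+0.3730+0.0078i)  (-0.2268+0.1210i)·(+0.0033-0.3123i)  (+0.3727+0.0000i)·(+0.1728+0.0000i)  (+0.2268+0.1210i)·(-0.0033-0.3123i)  (-0.2931-0.4376i)·(+0.3730-0.0078i)  (+0.0294+0.2936i)·(+0.0052+0.1636i)
Y_3^0(R⁻¹ n̂) = -0.182810+0.000000i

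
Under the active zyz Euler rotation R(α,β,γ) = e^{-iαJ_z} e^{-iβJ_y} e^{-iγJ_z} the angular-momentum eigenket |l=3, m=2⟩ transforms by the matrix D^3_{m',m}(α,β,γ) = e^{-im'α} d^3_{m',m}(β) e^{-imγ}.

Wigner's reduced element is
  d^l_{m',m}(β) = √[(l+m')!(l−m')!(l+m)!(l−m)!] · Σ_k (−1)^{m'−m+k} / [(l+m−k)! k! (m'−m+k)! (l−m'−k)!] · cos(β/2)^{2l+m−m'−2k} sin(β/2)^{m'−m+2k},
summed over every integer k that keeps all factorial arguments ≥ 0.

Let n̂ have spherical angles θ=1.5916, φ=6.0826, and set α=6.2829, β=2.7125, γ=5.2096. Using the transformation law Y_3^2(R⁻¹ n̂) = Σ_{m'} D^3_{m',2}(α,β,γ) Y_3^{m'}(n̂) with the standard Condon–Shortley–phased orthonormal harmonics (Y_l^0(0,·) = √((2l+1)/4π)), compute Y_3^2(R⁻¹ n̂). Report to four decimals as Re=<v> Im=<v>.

Need the full column D^3_{m',2} for m'=−3..3 at α=6.2829, β=2.7125, γ=5.2096.
cos(β/2)=0.212904, sin(β/2)=0.977073
d^3_{-3,2}: single k=5 term ⇒ +0.464403;  D = -0.252761+0.389592i
d^3_{-2,2}: k∈[4..5] ⇒ +0.206560 -0.870086 = -0.663526;  D = +0.361296-0.556536i
d^3_{-1,2}: k∈[3..4] ⇒ +0.056933 -0.599542 = -0.542609;  D = +0.295585-0.455032i
d^3_{0,2}: k∈[2..3] ⇒ +0.010744 -0.226275 = -0.215532;  D = +0.117462-0.180711i
d^3_{1,2}: k∈[1..2] ⇒ +0.001352 -0.056933 = -0.055581;  D = +0.030304-0.046593i
d^3_{2,2}: k∈[0..1] ⇒ +0.000093 -0.009808 = -0.009714;  D = +0.005299-0.008142i
d^3_{3,2}: single k=0 term ⇒ -0.001047;  D = +0.000571-0.000877i
Y_3^{m'}(θ=1.5916,φ=6.0826) and Σ D·Y over m':
  (-0.2528+0.3896i)·(+0.3437+0.2360i)  (+0.3613-0.5565i)·(-0.0196-0.0083i)  (+0.2956-0.4550i)·(-0.3159-0.0642i)  (+0.1175-0.1807i)·(+0.0233+0.0000i)  (+0.0303-0.0466i)·(+0.3159-0.0642i)  (+0.0053-0.0081i)·(-0.0196+0.0083i)  (+0.0006-0.0009i)·(-0.3437+0.2360i)
Y_3^2(R⁻¹ n̂) = -0.303850+0.186682i

Re=-0.3038 Im=0.1867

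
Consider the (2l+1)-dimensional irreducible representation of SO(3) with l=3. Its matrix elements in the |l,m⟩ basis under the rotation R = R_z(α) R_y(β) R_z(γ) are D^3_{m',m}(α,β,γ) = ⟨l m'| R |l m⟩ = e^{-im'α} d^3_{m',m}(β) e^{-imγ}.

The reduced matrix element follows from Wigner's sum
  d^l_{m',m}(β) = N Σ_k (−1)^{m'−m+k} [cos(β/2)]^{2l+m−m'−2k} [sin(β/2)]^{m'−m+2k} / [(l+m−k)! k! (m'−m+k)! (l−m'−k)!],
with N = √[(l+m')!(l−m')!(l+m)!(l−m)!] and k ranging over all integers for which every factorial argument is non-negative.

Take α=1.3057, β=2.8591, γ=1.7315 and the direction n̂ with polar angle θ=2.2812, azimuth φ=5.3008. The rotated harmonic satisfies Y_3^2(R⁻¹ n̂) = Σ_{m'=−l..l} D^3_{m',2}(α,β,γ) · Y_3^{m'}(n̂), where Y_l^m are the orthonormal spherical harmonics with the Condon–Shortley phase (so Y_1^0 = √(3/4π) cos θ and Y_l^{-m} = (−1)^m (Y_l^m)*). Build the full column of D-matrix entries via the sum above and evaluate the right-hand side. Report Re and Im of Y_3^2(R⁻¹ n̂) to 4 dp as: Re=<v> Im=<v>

Need the full column D^3_{m',2} for m'=−3..3 at α=1.3057, β=2.8591, γ=1.7315.
cos(β/2)=0.140777, sin(β/2)=0.990041
d^3_{-3,2}: single k=5 term ⇒ +0.328000;  D = +0.294760+0.143879i
d^3_{-2,2}: k∈[4..5] ⇒ +0.095202 -0.941716 = -0.846514;  D = -0.557666+0.636862i
d^3_{-1,2}: k∈[3..4] ⇒ +0.017123 -0.423447 = -0.406323;  D = +0.224881+0.338419i
d^3_{0,2}: k∈[2..3] ⇒ +0.002109 -0.104289 = -0.102180;  D = +0.096948-0.032279i
d^3_{1,2}: k∈[1..2] ⇒ +0.000173 -0.017123 = -0.016950;  D = -0.000954-0.016923i
d^3_{2,2}: k∈[0..1] ⇒ +0.000008 -0.001925 = -0.001917;  D = -0.001875-0.000397i
d^3_{3,2}: single k=0 term ⇒ -0.000134;  D = -0.000061+0.000119i
Y_3^{m'}(θ=2.2812,φ=5.3008) and Σ D·Y over m':
  (+0.2948+0.1439i)·(-0.1784+0.0351i)  (-0.5577+0.6369i)·(+0.1470-0.3537i)  (+0.2249+0.3384i)·(+0.1532+0.2296i)  (+0.0969-0.0323i)·(+0.2126+0.0000i)  (-0.0010-0.0169i)·(-0.1532+0.2296i)  (-0.0019-0.0004i)·(+0.1470+0.3537i)  (-0.0001+0.0001i)·(+0.1784+0.0351i)
Y_3^2(R⁻¹ n̂) = +0.066881+0.373843i

Re=0.0669 Im=0.3738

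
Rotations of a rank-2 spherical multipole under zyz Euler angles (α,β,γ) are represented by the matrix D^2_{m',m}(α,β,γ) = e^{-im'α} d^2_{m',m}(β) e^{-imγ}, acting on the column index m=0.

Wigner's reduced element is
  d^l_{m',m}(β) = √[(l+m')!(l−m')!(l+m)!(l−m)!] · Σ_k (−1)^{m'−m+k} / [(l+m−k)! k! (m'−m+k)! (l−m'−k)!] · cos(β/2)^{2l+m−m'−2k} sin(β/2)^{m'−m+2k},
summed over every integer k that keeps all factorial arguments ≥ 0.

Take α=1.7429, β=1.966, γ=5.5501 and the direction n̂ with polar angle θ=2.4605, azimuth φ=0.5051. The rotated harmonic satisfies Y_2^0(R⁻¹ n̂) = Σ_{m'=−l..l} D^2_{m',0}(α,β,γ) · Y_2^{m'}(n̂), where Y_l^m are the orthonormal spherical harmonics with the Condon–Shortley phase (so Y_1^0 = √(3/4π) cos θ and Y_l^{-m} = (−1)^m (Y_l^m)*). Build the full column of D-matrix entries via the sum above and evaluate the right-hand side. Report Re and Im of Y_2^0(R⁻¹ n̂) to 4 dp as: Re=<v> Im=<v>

Re=-0.0891 Im=0.0000

Need the full column D^2_{m',0} for m'=−2..2 at α=1.7429, β=1.966, γ=5.5501.
cos(β/2)=0.554529, sin(β/2)=0.832165
d^2_{-2,0}: single k=2 term ⇒ +0.521605;  D = -0.491010-0.176016i
d^2_{-1,0}: k∈[1..2] ⇒ +0.347581 -0.782758 = -0.435176;  D = +0.074526-0.428747i
d^2_{0,0}: k∈[0..2] ⇒ +0.094557 -0.851778 +0.479554 = -0.277667;  D = -0.277667+0.000000i
d^2_{1,0}: k∈[0..1] ⇒ -0.347581 +0.782758 = +0.435176;  D = -0.074526-0.428747i
d^2_{2,0}: single k=0 term ⇒ +0.521605;  D = -0.491010+0.176016i
Y_2^{m'}(θ=2.4605,φ=0.5051) and Σ D·Y over m':
  (-0.4910-0.1760i)·(+0.0814-0.1297i)  (+0.0745-0.4287i)·(-0.3307+0.1829i)  (-0.2777+0.0000i)·(+0.2557+0.0000i)  (-0.0745-0.4287i)·(+0.3307+0.1829i)  (-0.4910+0.1760i)·(+0.0814+0.1297i)
Y_2^0(R⁻¹ n̂) = -0.089097-0.000000i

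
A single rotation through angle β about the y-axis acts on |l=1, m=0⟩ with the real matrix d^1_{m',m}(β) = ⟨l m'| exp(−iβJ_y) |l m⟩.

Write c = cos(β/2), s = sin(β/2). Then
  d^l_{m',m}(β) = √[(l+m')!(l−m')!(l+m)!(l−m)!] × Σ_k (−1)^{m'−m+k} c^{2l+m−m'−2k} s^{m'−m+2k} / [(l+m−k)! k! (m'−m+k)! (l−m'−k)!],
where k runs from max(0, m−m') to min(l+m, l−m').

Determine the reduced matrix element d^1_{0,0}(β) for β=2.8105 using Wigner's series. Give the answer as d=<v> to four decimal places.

d^1_{0,0}(β=2.8105) via Wigner's sum:
c=cos(2.8105/2)=0.164791, s=sin(2.8105/2)=0.986328; N=√[1·1·1·1]=1.000000
Admissible k: 0..1 (factorial args all ≥0)
  k=0: (−1)^0·1.0000/(1)·0.1648^2·0.9863^0 = +0.027156
  k=1: (−1)^1·1.0000/(1)·0.1648^0·0.9863^2 = -0.972844
d^1_{0,0}(2.8105) = +0.027156 -0.972844 = -0.945688

d=-0.9457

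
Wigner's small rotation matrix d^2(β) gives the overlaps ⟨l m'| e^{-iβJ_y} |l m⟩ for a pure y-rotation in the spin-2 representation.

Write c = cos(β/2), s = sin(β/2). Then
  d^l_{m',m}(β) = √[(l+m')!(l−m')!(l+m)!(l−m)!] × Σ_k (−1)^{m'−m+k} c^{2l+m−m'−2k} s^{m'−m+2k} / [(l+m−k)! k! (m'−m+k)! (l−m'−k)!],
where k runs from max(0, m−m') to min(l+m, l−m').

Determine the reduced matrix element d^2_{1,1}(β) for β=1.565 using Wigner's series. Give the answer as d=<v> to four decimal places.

d=-0.4971

d^2_{1,1}(β=1.565) via Wigner's sum:
c=cos(1.565/2)=0.709153, s=sin(1.565/2)=0.705055; N=√[6·1·6·1]=6.000000
The bounds max(0,m−m')=0 and min(l+m,l−m')=1 give 2 terms
  k=0: (−1)^0·6.0000/(6)·0.7092^4·0.7051^0 = +0.252907
  k=1: (−1)^1·6.0000/(2)·0.7092^2·0.7051^2 = -0.749975
d^2_{1,1}(1.565) = +0.252907 -0.749975 = -0.497068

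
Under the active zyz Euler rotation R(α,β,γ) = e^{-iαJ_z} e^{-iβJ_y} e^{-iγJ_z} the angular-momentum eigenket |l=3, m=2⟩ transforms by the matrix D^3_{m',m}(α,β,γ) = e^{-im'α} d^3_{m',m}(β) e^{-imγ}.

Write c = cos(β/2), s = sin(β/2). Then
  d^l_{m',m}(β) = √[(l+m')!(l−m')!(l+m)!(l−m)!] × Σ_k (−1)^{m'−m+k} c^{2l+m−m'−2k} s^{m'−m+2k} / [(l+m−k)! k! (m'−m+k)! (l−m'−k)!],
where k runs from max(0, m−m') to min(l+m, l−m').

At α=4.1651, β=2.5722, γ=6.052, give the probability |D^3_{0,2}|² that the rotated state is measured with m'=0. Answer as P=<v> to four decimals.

P=0.1124

Split into d^3_{0,2}(β=2.5722) × two z-phases.
Half-angle: c=0.280866, s=0.959747. N=√(6·6·120·1)=65.726707
The bounds max(0,m−m')=2 and min(l+m,l−m')=3 give 2 terms
  k=2: (−1)^0·65.7267/(12)·0.2809^4·0.9597^2 = +0.031396
  k=3: (−1)^1·65.7267/(12)·0.2809^2·0.9597^4 = -0.366595
d^3_{0,2}(2.5722) = +0.031396 -0.366595 = -0.335199
|D^3_{0,2}|² = |d^3_{0,2}(β)|² = (-0.335199)² = 0.112358 (the z-rotation phases have unit modulus)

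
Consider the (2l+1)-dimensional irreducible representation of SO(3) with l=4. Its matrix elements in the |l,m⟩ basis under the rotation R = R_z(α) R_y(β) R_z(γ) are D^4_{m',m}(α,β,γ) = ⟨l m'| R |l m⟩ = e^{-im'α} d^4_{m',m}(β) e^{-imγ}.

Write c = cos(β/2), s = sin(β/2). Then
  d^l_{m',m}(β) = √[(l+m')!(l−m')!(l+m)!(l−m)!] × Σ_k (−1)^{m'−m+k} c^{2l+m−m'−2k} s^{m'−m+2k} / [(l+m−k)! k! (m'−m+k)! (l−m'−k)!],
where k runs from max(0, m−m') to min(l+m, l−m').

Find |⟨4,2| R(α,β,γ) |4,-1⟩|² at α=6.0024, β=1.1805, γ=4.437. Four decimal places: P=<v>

First d^4_{2,-1}(β=1.1805), then the phase factors e^{-i(2)α} and e^{-i(-1)γ}:
c=cos(1.1805/2)=0.830802, s=sin(1.1805/2)=0.556569; N=√[720·2·6·120]=1018.233765
The bounds max(0,m−m')=0 and min(l+m,l−m')=2 give 3 terms
  k=0: (−1)^3·1018.2338/(72)·0.8308^5·0.5566^3 = -0.965068
  k=1: (−1)^4·1018.2338/(48)·0.8308^3·0.5566^5 = +0.649669
  k=2: (−1)^5·1018.2338/(240)·0.8308^1·0.5566^7 = -0.058313
d^4_{2,-1}(1.1805) = -0.965068 +0.649669 -0.058313 = -0.373712
|D^4_{2,-1}|² = |d^4_{2,-1}(β)|² = (-0.373712)² = 0.139661 (the z-rotation phases have unit modulus)

P=0.1397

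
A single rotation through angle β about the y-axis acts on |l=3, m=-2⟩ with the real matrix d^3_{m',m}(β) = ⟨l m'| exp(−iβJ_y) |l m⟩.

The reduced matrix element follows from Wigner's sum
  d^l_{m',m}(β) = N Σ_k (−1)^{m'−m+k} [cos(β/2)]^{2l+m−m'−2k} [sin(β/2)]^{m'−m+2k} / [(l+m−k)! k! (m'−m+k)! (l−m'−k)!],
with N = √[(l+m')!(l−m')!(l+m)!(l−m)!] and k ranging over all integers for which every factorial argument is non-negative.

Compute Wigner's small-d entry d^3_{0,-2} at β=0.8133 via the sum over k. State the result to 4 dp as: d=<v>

d=0.4967

d^3_{0,-2}(β=0.8133) via Wigner's sum:
With c≡cos(β/2)=0.918451 and s≡sin(β/2)=0.395535, N=[6·6·1·120]^{1/2}=65.726707
k∈{0,1} keeps every argument non-negative
  k=0: (−1)^2·65.7267/(12)·0.9185^4·0.3955^2 = +0.609753
  k=1: (−1)^3·65.7267/(12)·0.9185^2·0.3955^4 = -0.113087
d^3_{0,-2}(0.8133) = +0.609753 -0.113087 = +0.496666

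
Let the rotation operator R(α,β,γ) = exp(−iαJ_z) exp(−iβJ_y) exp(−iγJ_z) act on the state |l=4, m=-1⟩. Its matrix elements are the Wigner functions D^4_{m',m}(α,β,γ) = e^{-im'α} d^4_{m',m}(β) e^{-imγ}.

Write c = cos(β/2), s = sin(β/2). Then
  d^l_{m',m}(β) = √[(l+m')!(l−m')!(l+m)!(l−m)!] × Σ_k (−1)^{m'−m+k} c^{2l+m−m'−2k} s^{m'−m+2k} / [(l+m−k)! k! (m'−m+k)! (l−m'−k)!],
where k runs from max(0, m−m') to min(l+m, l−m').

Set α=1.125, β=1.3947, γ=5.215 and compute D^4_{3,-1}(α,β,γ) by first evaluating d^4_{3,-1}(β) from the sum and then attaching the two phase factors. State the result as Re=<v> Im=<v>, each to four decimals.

Split into d^4_{3,-1}(β=1.3947) × two z-phases.
Half-angle: c=0.766547, s=0.642189. N=√(5040·1·6·120)=1904.940944
The bounds max(0,m−m')=0 and min(l+m,l−m')=1 give 2 terms
  k=0: (−1)^4·1904.9409/(144)·0.7665^4·0.6422^4 = +0.776826
  k=1: (−1)^5·1904.9409/(240)·0.7665^2·0.6422^6 = -0.327132
d^4_{3,-1}(1.3947) = +0.776826 -0.327132 = +0.449694
Phases: e^{-i·(3)·1.125}=-0.972884+0.231294i, e^{-i·(-1)·5.215}=+0.481715-0.876328i ⇒ D=-0.119602+0.433497i

Re=-0.1196 Im=0.4335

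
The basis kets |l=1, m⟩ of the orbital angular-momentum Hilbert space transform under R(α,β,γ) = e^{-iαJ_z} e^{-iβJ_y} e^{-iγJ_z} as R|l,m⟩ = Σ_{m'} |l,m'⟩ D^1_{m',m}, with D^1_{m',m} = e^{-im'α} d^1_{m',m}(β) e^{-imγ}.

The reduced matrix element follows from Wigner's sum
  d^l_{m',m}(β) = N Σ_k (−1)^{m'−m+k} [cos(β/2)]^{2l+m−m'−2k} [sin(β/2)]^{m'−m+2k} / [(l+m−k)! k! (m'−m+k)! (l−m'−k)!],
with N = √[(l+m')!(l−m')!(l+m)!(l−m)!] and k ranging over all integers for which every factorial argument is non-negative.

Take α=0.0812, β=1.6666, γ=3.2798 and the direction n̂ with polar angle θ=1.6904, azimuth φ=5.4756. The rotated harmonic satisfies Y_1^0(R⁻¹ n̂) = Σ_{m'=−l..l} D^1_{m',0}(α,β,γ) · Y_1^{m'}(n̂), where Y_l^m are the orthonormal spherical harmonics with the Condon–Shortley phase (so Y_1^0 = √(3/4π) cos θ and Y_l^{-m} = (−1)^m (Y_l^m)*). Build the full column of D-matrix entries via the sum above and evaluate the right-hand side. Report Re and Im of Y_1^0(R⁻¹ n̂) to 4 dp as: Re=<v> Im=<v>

Re=0.3100 Im=0.0000

Need the full column D^1_{m',0} for m'=−1..1 at α=0.0812, β=1.6666, γ=3.2798.
cos(β/2)=0.672437, sin(β/2)=0.740154
d^1_{-1,0}: single k=1 term ⇒ +0.703864;  D = +0.701545+0.057091i
d^1_{0,0}: k∈[0..1] ⇒ +0.452171 -0.547829 = -0.095657;  D = -0.095657+0.000000i
d^1_{1,0}: single k=0 term ⇒ -0.703864;  D = -0.701545+0.057091i
Y_1^{m'}(θ=1.6904,φ=5.4756) and Σ D·Y over m':
  (+0.7015+0.0571i)·(+0.2371+0.2479i)  (-0.0957+0.0000i)·(-0.0583+0.0000i)  (-0.7015+0.0571i)·(-0.2371+0.2479i)
Y_1^0(R⁻¹ n̂) = +0.309967+0.000000i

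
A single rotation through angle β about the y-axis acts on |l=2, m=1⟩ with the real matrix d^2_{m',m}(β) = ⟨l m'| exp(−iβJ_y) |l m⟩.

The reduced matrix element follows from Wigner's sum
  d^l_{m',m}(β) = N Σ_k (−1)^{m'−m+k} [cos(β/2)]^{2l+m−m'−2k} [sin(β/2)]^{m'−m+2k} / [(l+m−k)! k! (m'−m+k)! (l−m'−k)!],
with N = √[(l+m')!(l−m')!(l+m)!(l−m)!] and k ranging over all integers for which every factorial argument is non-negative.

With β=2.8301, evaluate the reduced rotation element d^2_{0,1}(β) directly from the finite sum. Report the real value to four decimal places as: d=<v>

d=-0.3573

d^2_{0,1}(β=2.8301) via Wigner's sum:
Half-angle: c=0.155117, s=0.987896. N=√(2·2·6·1)=4.898979
k: max(0,(1)−(0))=1 … min(2+(1),2−(0))=2
  k=1: (−1)^0·4.8990/(2)·0.1551^3·0.9879^1 = +0.009032
  k=2: (−1)^1·4.8990/(2)·0.1551^1·0.9879^3 = -0.366328
d^2_{0,1}(2.8301) = +0.009032 -0.366328 = -0.357296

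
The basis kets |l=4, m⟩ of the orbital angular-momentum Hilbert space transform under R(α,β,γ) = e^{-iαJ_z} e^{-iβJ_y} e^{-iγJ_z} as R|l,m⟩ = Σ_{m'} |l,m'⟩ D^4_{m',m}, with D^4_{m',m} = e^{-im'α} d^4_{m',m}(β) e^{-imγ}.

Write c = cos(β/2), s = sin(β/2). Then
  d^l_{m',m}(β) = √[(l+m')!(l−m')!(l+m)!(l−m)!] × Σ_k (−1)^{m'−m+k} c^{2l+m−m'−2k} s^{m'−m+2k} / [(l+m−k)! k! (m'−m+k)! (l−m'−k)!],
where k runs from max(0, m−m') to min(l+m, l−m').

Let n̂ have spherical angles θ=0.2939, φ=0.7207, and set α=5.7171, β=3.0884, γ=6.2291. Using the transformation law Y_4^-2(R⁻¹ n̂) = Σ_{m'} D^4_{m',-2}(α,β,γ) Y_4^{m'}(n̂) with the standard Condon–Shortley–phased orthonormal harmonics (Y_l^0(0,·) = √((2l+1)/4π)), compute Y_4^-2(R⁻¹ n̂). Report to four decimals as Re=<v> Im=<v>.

Need the full column D^4_{m',-2} for m'=−4..4 at α=5.7171, β=3.0884, γ=6.2291.
cos(β/2)=0.026593, sin(β/2)=0.999646
d^4_{-4,-2}: single k=2 term ⇒ +0.000000;  D = -0.000000-0.000000i
d^4_{-3,-2}: k∈[1..2] ⇒ +0.000000 -0.000000 = -0.000000;  D = +0.000000+0.000000i
d^4_{-2,-2}: k∈[0..2] ⇒ +0.000000 -0.000000 +0.000007 = +0.000007;  D = +0.000002-0.000007i
d^4_{-1,-2}: k∈[0..2] ⇒ -0.000000 +0.000000 -0.000265 = -0.000265;  D = -0.000207+0.000166i
d^4_{0,-2}: k∈[0..2] ⇒ +0.000000 -0.000013 +0.006695 = +0.006682;  D = +0.006643-0.000721i
d^4_{1,-2}: k∈[0..2] ⇒ -0.000000 +0.000398 -0.112546 = -0.112148;  D = -0.100594-0.049578i
d^4_{2,-2}: k∈[0..2] ⇒ +0.000007 -0.008468 +0.997174 = +0.988713;  D = +0.514085+0.844554i
d^4_{3,-2}: k∈[0..1] ⇒ -0.000211 +0.099257 = +0.099046;  D = -0.001910+0.099027i
d^4_{4,-2}: single k=0 term ⇒ +0.003734;  D = -0.002063+0.003112i
Y_4^{m'}(θ=0.2939,φ=0.7207) and Σ D·Y over m':
  (-0.0000-0.0000i)·(-0.0030-0.0008i)  (+0.0000+0.0000i)·(-0.0162-0.0242i)  (+0.0000-0.0000i)·(+0.0196-0.1507i)  (-0.0002+0.0002i)·(+0.3363-0.2954i)  (+0.0066-0.0007i)·(+0.5173+0.0000i)  (-0.1006-0.0496i)·(-0.3363-0.2954i)  (+0.5141+0.8446i)·(+0.0196+0.1507i)  (-0.0019+0.0990i)·(+0.0162-0.0242i)  (-0.0021+0.0031i)·(-0.0030+0.0008i)
Y_4^-2(R⁻¹ n̂) = -0.092206+0.141794i

Re=-0.0922 Im=0.1418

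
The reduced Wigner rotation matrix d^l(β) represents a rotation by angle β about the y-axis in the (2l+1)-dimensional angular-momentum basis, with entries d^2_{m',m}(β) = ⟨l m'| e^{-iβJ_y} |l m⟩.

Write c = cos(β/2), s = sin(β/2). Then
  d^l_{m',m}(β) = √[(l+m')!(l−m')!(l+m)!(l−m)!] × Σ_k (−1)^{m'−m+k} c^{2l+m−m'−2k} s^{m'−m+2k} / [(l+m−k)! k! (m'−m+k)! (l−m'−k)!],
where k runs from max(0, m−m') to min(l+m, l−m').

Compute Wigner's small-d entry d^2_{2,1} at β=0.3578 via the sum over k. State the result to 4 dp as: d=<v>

d=-0.3391

d^2_{2,1}(β=0.3578) via Wigner's sum:
c=cos(0.3578/2)=0.984040, s=sin(0.3578/2)=0.177947; N=√[24·1·6·1]=12.000000
The bounds max(0,m−m')=0 and min(l+m,l−m')=0 give 1 term
  k=0: (−1)^1·12.0000/(6)·0.9840^3·0.1779^1 = -0.339125
d^2_{2,1}(0.3578) = -0.339125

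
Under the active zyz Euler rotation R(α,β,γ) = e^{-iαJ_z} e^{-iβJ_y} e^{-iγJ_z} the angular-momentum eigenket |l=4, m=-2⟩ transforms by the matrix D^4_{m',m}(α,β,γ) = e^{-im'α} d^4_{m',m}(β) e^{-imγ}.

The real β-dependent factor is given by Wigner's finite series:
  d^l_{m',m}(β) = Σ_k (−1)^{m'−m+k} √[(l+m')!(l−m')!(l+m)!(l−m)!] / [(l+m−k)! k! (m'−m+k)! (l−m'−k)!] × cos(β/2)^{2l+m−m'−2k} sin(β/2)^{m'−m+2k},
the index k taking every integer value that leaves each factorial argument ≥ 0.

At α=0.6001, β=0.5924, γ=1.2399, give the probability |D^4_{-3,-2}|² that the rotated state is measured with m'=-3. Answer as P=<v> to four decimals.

First d^4_{-3,-2}(β=0.5924), then the phase factors e^{-i(-3)α} and e^{-i(-2)γ}:
With c≡cos(β/2)=0.956453 and s≡sin(β/2)=0.291888, N=[1·5040·2·720]^{1/2}=2693.993318
k: max(0,(-2)−(-3))=1 … min(4+(-2),4−(-3))=2
  k=1: (−1)^0·2693.9933/(720)·0.9565^7·0.2919^1 = +0.799694
  k=2: (−1)^1·2693.9933/(240)·0.9565^5·0.2919^3 = -0.223435
d^4_{-3,-2}(0.5924) = +0.799694 -0.223435 = +0.576260
|D^4_{-3,-2}|² = |d^4_{-3,-2}(β)|² = (+0.576260)² = 0.332075 (the z-rotation phases have unit modulus)

P=0.3321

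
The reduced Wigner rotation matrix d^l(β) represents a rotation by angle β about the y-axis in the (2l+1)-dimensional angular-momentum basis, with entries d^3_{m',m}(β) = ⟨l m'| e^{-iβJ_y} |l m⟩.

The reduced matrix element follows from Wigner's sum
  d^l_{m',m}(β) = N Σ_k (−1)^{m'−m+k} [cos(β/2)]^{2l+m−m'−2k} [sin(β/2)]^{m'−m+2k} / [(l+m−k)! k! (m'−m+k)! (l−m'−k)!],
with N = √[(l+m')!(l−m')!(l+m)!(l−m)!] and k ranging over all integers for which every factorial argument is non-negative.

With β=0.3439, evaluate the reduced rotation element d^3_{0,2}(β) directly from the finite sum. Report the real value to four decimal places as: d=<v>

d^3_{0,2}(β=0.3439) via Wigner's sum:
Half-angle: c=0.985253, s=0.171104. N=√(6·6·120·1)=65.726707
k: max(0,(2)−(0))=2 … min(3+(2),3−(0))=3
  k=2: (−1)^0·65.7267/(12)·0.9853^4·0.1711^2 = +0.151102
  k=3: (−1)^1·65.7267/(12)·0.9853^2·0.1711^4 = -0.004557
d^3_{0,2}(0.3439) = +0.151102 -0.004557 = +0.146545

d=0.1465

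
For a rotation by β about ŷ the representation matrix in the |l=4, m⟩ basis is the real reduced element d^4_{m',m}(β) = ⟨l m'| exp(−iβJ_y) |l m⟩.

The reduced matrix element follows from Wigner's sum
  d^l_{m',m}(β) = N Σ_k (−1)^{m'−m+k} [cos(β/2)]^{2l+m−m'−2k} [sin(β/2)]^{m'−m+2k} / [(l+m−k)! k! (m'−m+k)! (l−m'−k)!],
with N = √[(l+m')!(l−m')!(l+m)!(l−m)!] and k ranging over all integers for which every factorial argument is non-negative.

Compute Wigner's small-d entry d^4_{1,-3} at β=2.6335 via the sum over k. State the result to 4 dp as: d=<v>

d=-0.3659

d^4_{1,-3}(β=2.6335) via Wigner's sum:
Half-angle: c=0.251322, s=0.967903. N=√(120·6·1·5040)=1904.940944
k: max(0,(-3)−(1))=0 … min(4+(-3),4−(1))=1
  k=0: (−1)^4·1904.9409/(144)·0.2513^4·0.9679^4 = +0.046320
  k=1: (−1)^5·1904.9409/(240)·0.2513^2·0.9679^6 = -0.412216
d^4_{1,-3}(2.6335) = +0.046320 -0.412216 = -0.365896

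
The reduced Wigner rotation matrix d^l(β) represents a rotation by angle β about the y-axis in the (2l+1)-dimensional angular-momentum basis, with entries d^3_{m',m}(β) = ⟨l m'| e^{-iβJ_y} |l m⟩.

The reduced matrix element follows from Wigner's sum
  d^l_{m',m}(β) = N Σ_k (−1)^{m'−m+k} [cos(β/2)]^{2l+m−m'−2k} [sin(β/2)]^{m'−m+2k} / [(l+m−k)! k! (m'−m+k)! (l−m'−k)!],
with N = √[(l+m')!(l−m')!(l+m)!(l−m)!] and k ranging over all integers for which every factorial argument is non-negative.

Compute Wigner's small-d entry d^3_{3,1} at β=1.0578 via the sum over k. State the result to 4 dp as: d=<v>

d=0.5479

d^3_{3,1}(β=1.0578) via Wigner's sum:
Half-angle: c=0.863363, s=0.504584. N=√(720·1·24·2)=185.903201
k∈{0} keeps every argument non-negative
  k=0: (−1)^2·185.9032/(48)·0.8634^4·0.5046^2 = +0.547880
d^3_{3,1}(1.0578) = +0.547880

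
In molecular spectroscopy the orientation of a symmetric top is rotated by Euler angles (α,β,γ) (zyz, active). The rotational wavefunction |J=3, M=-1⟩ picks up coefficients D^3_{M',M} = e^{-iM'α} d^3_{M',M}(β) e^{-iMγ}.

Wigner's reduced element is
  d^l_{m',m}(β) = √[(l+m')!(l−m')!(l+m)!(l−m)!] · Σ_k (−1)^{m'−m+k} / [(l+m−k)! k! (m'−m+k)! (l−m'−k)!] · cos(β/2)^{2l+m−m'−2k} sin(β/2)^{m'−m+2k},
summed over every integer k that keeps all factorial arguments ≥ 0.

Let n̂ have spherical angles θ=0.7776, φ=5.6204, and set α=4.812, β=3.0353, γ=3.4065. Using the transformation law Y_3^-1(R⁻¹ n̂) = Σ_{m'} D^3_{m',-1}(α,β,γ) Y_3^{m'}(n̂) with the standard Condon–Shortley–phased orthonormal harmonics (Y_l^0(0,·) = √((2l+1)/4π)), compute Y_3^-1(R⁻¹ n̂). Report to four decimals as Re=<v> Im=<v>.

Re=0.1518 Im=0.2382

Need the full column D^3_{m',-1} for m'=−3..3 at α=4.812, β=3.0353, γ=3.4065.
cos(β/2)=0.053121, sin(β/2)=0.998588
d^3_{-3,-1}: single k=2 term ⇒ +0.000031;  D = +0.000016-0.000026i
d^3_{-2,-1}: k∈[1..2] ⇒ +0.000001 -0.000944 = -0.000943;  D = -0.000843-0.000422i
d^3_{-1,-1}: k∈[0..2] ⇒ +0.000000 -0.000064 +0.016836 = +0.016772;  D = -0.005979+0.015670i
d^3_{0,-1}: k∈[0..2] ⇒ -0.000001 +0.001551 -0.182722 = -0.181172;  D = +0.174853+0.047435i
d^3_{1,-1}: k∈[0..2] ⇒ +0.000048 -0.022448 +0.991558 = +0.969158;  D = +0.159470-0.955948i
d^3_{2,-1}: k∈[0..1] ⇒ -0.000944 +0.166802 = +0.165858;  D = +0.165500+0.010887i
d^3_{3,-1}: single k=0 term ⇒ +0.010867;  D = +0.000369+0.010861i
Y_3^{m'}(θ=0.7776,φ=5.6204) and Σ D·Y over m':
  (+0.0000-0.0000i)·(-0.0584+0.1317i)  (-0.0008-0.0004i)·(+0.0870+0.3477i)  (-0.0060+0.0157i)·(+0.2751+0.2147i)  (+0.1749+0.0474i)·(-0.1226+0.0000i)  (+0.1595-0.9559i)·(-0.2751+0.2147i)  (+0.1655+0.0109i)·(+0.0870-0.3477i)  (+0.0004+0.0109i)·(+0.0584+0.1317i)
Y_3^-1(R⁻¹ n̂) = +0.151796+0.238153i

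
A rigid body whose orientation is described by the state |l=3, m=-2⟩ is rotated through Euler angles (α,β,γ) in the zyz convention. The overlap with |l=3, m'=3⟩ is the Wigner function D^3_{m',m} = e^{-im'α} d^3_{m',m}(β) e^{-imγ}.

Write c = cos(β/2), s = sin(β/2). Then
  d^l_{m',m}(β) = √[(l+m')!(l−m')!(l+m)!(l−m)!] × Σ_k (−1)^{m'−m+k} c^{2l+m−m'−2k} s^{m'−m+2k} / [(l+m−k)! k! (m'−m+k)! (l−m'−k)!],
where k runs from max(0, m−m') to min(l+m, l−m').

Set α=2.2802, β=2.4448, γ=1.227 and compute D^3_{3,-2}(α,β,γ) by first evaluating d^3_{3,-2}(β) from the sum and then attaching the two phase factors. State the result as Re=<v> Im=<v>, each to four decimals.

Re=0.1963 Im=-0.5812

D^3_{3,-2}(2.2802,2.4448,1.227) = e^{-i·3·2.2802}·d^3_{3,-2}(2.4448)·e^{-i·-2·1.227}. Compute d first:
c=cos(2.4448/2)=0.341391, s=sin(2.4448/2)=0.939921; N=√[720·1·1·120]=293.938769
The bounds max(0,m−m')=0 and min(l+m,l−m')=0 give 1 term
  k=0: (−1)^5·293.9388/(120)·0.3414^1·0.9399^5 = -0.613459
d^3_{3,-2}(2.4448) = -0.613459
D = (+0.848626-0.528994i)·(-0.613459)·(-0.772776+0.634679i) = +0.196341-0.581190i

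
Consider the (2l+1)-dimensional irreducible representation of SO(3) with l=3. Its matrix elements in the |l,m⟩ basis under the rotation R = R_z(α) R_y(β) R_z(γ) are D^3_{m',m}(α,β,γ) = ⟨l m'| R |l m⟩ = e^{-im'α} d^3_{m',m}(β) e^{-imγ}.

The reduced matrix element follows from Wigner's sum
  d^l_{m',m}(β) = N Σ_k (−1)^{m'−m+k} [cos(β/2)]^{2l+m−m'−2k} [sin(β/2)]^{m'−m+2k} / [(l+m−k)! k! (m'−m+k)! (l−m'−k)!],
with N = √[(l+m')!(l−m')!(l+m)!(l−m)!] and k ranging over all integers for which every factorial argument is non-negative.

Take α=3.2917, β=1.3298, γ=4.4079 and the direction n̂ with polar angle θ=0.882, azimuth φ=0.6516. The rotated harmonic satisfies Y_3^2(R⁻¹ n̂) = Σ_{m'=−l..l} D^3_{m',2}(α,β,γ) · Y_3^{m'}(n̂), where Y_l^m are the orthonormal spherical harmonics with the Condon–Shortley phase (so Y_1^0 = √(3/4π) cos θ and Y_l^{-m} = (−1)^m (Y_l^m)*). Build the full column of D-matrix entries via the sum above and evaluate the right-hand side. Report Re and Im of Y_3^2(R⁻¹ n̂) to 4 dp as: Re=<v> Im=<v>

Re=0.0278 Im=0.3836

Need the full column D^3_{m',2} for m'=−3..3 at α=3.2917, β=1.3298, γ=4.4079.
cos(β/2)=0.786978, sin(β/2)=0.616980
d^3_{-3,2}: single k=5 term ⇒ +0.172344;  D = +0.084359+0.150286i
d^3_{-2,2}: k∈[4..5] ⇒ +0.448726 -0.055161 = +0.393566;  D = -0.241800-0.310526i
d^3_{-1,2}: k∈[3..4] ⇒ +0.723990 -0.222495 = +0.501496;  D = +0.363818+0.345158i
d^3_{0,2}: k∈[2..3] ⇒ +0.799751 -0.491555 = +0.308196;  D = -0.252793-0.176297i
d^3_{1,2}: k∈[1..2] ⇒ +0.588960 -0.723990 = -0.135030;  D = -0.121062-0.059810i
d^3_{2,2}: k∈[0..1] ⇒ +0.237562 -0.730070 = -0.492507;  D = +0.469217+0.149663i
d^3_{3,2}: single k=0 term ⇒ -0.456206;  D = -0.450477-0.072077i
Y_3^{m'}(θ=0.882,φ=0.6516) and Σ D·Y over m':
  (+0.0844+0.1503i)·(-0.0719-0.1780i)  (-0.2418-0.3105i)·(+0.1024-0.3734i)  (+0.3638+0.3452i)·(+0.2023-0.1543i)  (-0.2528-0.1763i)·(-0.2325+0.0000i)  (-0.1211-0.0598i)·(-0.2023-0.1543i)  (+0.4692+0.1497i)·(+0.1024+0.3734i)  (-0.4505-0.0721i)·(+0.0719-0.1780i)
Y_3^2(R⁻¹ n̂) = +0.027828+0.383640i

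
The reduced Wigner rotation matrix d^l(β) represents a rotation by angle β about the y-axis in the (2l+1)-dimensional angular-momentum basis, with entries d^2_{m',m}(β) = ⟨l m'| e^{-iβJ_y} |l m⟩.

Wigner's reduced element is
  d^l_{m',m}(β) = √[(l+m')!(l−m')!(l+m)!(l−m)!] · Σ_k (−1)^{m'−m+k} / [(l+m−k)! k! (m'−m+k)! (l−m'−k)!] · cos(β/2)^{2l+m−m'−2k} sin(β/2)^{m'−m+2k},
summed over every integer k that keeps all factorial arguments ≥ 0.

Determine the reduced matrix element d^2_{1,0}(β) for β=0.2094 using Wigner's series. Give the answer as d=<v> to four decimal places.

d=-0.2490

d^2_{1,0}(β=0.2094) via Wigner's sum:
c=cos(0.2094/2)=0.994524, s=sin(0.2094/2)=0.104509; N=√[6·1·2·2]=4.898979
The bounds max(0,m−m')=0 and min(l+m,l−m')=1 give 2 terms
  k=0: (−1)^1·4.8990/(2)·0.9945^3·0.1045^1 = -0.251811
  k=1: (−1)^2·4.8990/(2)·0.9945^1·0.1045^3 = +0.002781
d^2_{1,0}(0.2094) = -0.251811 +0.002781 = -0.249030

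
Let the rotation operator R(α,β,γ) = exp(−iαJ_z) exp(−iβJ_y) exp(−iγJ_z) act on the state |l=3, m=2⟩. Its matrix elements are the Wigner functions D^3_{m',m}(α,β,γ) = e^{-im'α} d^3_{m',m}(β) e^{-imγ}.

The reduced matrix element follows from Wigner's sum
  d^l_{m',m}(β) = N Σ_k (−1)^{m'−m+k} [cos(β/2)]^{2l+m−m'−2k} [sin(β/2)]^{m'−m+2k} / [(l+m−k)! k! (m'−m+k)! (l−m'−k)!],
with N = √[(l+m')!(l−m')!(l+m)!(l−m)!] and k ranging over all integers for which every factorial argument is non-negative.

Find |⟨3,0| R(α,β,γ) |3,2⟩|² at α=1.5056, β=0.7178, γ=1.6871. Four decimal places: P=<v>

First d^3_{0,2}(β=0.7178), then the phase factors e^{-i(0)α} and e^{-i(2)γ}:
c=cos(0.7178/2)=0.936284, s=sin(0.7178/2)=0.351245; N=√[6·6·120·1]=65.726707
k: max(0,(2)−(0))=2 … min(3+(2),3−(0))=3
  k=2: (−1)^0·65.7267/(12)·0.9363^4·0.3512^2 = +0.519290
  k=3: (−1)^1·65.7267/(12)·0.9363^2·0.3512^4 = -0.073083
d^3_{0,2}(0.7178) = +0.519290 -0.073083 = +0.446207
|D^3_{0,2}|² = |d^3_{0,2}(β)|² = (+0.446207)² = 0.199101 (the z-rotation phases have unit modulus)

P=0.1991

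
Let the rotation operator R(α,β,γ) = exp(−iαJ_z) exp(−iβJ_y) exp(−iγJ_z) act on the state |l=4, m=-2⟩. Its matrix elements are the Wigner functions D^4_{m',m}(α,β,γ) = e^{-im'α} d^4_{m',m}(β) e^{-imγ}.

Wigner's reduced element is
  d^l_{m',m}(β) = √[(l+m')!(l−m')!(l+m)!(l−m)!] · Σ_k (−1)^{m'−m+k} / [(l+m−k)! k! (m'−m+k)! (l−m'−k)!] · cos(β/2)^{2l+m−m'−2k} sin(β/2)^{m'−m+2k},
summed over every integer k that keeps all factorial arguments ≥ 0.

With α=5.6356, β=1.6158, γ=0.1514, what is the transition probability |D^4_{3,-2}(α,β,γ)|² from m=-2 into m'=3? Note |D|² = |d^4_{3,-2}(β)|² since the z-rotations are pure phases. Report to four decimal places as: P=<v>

D^4_{3,-2}(5.6356,1.6158,0.1514) = e^{-i·3·5.6356}·d^4_{3,-2}(1.6158)·e^{-i·-2·0.1514}. Compute d first:
Half-angle: c=0.691018, s=0.722838. N=√(5040·1·2·720)=2693.993318
Admissible k: 0..1 (factorial args all ≥0)
  k=0: (−1)^5·2693.9933/(240)·0.6910^3·0.7228^5 = -0.730898
  k=1: (−1)^6·2693.9933/(720)·0.6910^1·0.7228^7 = +0.266587
d^4_{3,-2}(1.6158) = -0.730898 +0.266587 = -0.464312
|D^4_{3,-2}|² = |d^4_{3,-2}(β)|² = (-0.464312)² = 0.215585 (the z-rotation phases have unit modulus)

P=0.2156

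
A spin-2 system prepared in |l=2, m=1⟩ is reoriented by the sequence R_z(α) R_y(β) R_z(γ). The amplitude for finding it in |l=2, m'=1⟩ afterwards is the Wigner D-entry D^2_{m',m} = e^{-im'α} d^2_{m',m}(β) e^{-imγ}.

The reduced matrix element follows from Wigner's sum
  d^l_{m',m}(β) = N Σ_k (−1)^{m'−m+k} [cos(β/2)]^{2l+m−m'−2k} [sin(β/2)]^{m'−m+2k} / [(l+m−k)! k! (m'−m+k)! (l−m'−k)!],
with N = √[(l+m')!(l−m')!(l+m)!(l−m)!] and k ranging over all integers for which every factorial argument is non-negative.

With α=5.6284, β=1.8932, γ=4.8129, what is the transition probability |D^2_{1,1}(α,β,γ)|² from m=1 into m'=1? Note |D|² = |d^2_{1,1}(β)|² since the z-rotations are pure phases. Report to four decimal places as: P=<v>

First d^2_{1,1}(β=1.8932), then the phase factors e^{-i(1)α} and e^{-i(1)γ}:
Half-angle: c=0.584445, s=0.811433. N=√(6·1·6·1)=6.000000
Admissible k: 0..1 (factorial args all ≥0)
  k=0: (−1)^0·6.0000/(6)·0.5844^4·0.8114^0 = +0.116674
  k=1: (−1)^1·6.0000/(2)·0.5844^2·0.8114^2 = -0.674706
d^2_{1,1}(1.8932) = +0.116674 -0.674706 = -0.558031
|D^2_{1,1}|² = |d^2_{1,1}(β)|² = (-0.558031)² = 0.311399 (the z-rotation phases have unit modulus)

P=0.3114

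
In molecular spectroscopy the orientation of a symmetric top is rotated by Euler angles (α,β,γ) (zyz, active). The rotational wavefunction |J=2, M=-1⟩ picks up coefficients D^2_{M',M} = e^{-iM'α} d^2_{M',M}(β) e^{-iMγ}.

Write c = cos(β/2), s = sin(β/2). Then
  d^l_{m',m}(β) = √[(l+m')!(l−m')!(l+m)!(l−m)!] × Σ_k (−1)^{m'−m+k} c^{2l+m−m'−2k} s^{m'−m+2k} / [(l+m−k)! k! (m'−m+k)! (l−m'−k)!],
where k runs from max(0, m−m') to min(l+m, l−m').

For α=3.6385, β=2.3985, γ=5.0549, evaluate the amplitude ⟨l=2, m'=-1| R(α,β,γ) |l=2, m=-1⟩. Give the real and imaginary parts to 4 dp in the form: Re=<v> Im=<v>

First d^2_{-1,-1}(β=2.3985), then the phase factors e^{-i(-1)α} and e^{-i(-1)γ}:
c=cos(2.3985/2)=0.363057, s=sin(2.3985/2)=0.931767; N=√[1·6·1·6]=6.000000
The bounds max(0,m−m')=0 and min(l+m,l−m')=1 give 2 terms
  k=0: (−1)^0·6.0000/(6)·0.3631^4·0.9318^0 = +0.017374
  k=1: (−1)^1·6.0000/(2)·0.3631^2·0.9318^2 = -0.343309
d^2_{-1,-1}(2.3985) = +0.017374 -0.343309 = -0.325935
Phases: e^{-i·(-1)·3.6385}=-0.879061-0.476709i, e^{-i·(-1)·5.0549}=+0.335853-0.941914i ⇒ D=+0.242579-0.217690i

Re=0.2426 Im=-0.2177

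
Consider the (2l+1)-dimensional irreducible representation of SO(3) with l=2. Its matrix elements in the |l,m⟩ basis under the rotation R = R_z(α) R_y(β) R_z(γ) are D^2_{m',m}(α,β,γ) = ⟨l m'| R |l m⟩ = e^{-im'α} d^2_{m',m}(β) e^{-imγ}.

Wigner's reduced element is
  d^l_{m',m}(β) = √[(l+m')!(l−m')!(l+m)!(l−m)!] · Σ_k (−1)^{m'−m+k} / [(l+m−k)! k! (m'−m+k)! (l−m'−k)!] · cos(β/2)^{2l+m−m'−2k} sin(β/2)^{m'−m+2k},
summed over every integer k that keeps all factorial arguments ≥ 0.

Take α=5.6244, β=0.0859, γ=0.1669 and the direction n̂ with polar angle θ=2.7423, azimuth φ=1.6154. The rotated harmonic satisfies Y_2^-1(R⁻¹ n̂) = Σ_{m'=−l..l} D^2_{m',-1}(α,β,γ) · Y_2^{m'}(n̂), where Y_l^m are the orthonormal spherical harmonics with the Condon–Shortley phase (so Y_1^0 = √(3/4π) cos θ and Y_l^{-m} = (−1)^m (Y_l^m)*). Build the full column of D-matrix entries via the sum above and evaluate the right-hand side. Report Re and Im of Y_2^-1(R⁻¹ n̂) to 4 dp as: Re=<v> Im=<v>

Re=0.0870 Im=0.2329

Need the full column D^2_{m',-1} for m'=−2..2 at α=5.6244, β=0.0859, γ=0.1669.
cos(β/2)=0.999078, sin(β/2)=0.042937
d^2_{-2,-1}: single k=1 term ⇒ +0.085636;  D = +0.034929-0.078189i
d^2_{-1,-1}: k∈[0..1] ⇒ +0.996316 -0.005521 = +0.990796;  D = +0.873331-0.467941i
d^2_{0,-1}: k∈[0..1] ⇒ -0.104883 +0.000194 = -0.104689;  D = -0.103234-0.017392i
d^2_{1,-1}: k∈[0..1] ⇒ +0.005521 -0.000003 = +0.005517;  D = +0.003741+0.004055i
d^2_{2,-1}: single k=0 term ⇒ -0.000158;  D = -0.000014-0.000158i
Y_2^{m'}(θ=2.7423,φ=1.6154) and Σ D·Y over m':
  (+0.0349-0.0782i)·(-0.0581+0.0052i)  (+0.8733-0.4679i)·(+0.0123+0.2764i)  (-0.1032-0.0174i)·(+0.4878+0.0000i)  (+0.0037+0.0041i)·(-0.0123+0.2764i)  (-0.0000-0.0002i)·(-0.0581-0.0052i)
Y_2^-1(R⁻¹ n̂) = +0.086986+0.232888i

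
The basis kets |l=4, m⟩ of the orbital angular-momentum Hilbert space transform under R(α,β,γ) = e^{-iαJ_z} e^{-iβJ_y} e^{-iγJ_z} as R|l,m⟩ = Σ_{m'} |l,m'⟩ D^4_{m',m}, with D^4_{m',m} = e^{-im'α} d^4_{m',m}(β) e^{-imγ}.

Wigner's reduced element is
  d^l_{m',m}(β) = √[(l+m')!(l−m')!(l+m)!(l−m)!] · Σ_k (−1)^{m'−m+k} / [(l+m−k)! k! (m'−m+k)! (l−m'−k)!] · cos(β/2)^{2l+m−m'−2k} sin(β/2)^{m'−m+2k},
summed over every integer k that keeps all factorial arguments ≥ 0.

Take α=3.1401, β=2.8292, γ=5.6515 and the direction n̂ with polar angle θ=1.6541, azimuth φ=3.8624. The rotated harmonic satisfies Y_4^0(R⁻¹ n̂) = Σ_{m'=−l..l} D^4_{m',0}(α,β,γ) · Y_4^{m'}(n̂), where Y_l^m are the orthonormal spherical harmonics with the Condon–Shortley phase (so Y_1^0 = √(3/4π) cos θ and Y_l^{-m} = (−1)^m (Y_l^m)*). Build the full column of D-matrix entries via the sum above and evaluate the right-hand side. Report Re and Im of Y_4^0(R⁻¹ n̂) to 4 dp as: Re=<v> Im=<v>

Re=0.0481 Im=0.0000

Need the full column D^4_{m',0} for m'=−4..4 at α=3.1401, β=2.8292, γ=5.6515.
cos(β/2)=0.155562, sin(β/2)=0.987826
d^4_{-4,0}: single k=4 term ⇒ +0.004665;  D = +0.004665-0.000028i
d^4_{-3,0}: k∈[3..4] ⇒ +0.001039 -0.041896 = -0.040857;  D = +0.040857-0.000183i
d^4_{-2,0}: k∈[2..4] ⇒ +0.000131 -0.014107 +0.213310 = +0.199334;  D = +0.199334-0.000595i
d^4_{-1,0}: k∈[1..4] ⇒ +0.000010 -0.002356 +0.095012 -0.638531 = -0.545865;  D = +0.545865-0.000815i
d^4_{0,0}: k∈[0..4] ⇒ +0.000000 -0.000221 +0.020074 -0.359758 +0.906659 = +0.566755;  D = +0.566755+0.000000i
d^4_{1,0}: k∈[0..3] ⇒ -0.000010 +0.002356 -0.095012 +0.638531 = +0.545865;  D = -0.545865-0.000815i
d^4_{2,0}: k∈[0..2] ⇒ +0.000131 -0.014107 +0.213310 = +0.199334;  D = +0.199334+0.000595i
d^4_{3,0}: k∈[0..1] ⇒ -0.001039 +0.041896 = +0.040857;  D = -0.040857-0.000183i
d^4_{4,0}: single k=0 term ⇒ +0.004665;  D = +0.004665+0.000028i
Y_4^{m'}(θ=1.6541,φ=3.8624) and Σ D·Y over m':
  (+0.0047-0.0000i)·(-0.4219-0.1115i)  (+0.0409-0.0002i)·(-0.0575-0.0856i)  (+0.1993-0.0006i)·(-0.0407+0.3135i)  (+0.5459-0.0008i)·(-0.0870+0.0764i)  (+0.5668+0.0000i)·(+0.2956+0.0000i)  (-0.5459-0.0008i)·(+0.0870+0.0764i)  (+0.1993+0.0006i)·(-0.0407-0.3135i)  (-0.0409-0.0002i)·(+0.0575-0.0856i)  (+0.0047+0.0000i)·(-0.4219+0.1115i)
Y_4^0(R⁻¹ n̂) = +0.048140-0.000000i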